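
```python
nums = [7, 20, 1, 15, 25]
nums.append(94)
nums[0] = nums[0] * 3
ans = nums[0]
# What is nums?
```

Trace (tracking nums):
nums = [7, 20, 1, 15, 25]  # -> nums = [7, 20, 1, 15, 25]
nums.append(94)  # -> nums = [7, 20, 1, 15, 25, 94]
nums[0] = nums[0] * 3  # -> nums = [21, 20, 1, 15, 25, 94]
ans = nums[0]  # -> ans = 21

Answer: [21, 20, 1, 15, 25, 94]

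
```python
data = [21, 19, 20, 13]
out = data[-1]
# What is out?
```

Answer: 13

Derivation:
Trace (tracking out):
data = [21, 19, 20, 13]  # -> data = [21, 19, 20, 13]
out = data[-1]  # -> out = 13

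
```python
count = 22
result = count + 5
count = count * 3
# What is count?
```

Trace (tracking count):
count = 22  # -> count = 22
result = count + 5  # -> result = 27
count = count * 3  # -> count = 66

Answer: 66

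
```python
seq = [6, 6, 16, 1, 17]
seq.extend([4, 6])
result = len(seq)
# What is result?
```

Trace (tracking result):
seq = [6, 6, 16, 1, 17]  # -> seq = [6, 6, 16, 1, 17]
seq.extend([4, 6])  # -> seq = [6, 6, 16, 1, 17, 4, 6]
result = len(seq)  # -> result = 7

Answer: 7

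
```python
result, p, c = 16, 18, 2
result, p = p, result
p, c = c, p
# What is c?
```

Trace (tracking c):
result, p, c = (16, 18, 2)  # -> result = 16, p = 18, c = 2
result, p = (p, result)  # -> result = 18, p = 16
p, c = (c, p)  # -> p = 2, c = 16

Answer: 16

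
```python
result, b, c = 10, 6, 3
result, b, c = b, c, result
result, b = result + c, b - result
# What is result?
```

Trace (tracking result):
result, b, c = (10, 6, 3)  # -> result = 10, b = 6, c = 3
result, b, c = (b, c, result)  # -> result = 6, b = 3, c = 10
result, b = (result + c, b - result)  # -> result = 16, b = -3

Answer: 16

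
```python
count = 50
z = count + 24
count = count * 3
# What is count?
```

Trace (tracking count):
count = 50  # -> count = 50
z = count + 24  # -> z = 74
count = count * 3  # -> count = 150

Answer: 150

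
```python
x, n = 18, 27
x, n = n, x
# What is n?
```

Answer: 18

Derivation:
Trace (tracking n):
x, n = (18, 27)  # -> x = 18, n = 27
x, n = (n, x)  # -> x = 27, n = 18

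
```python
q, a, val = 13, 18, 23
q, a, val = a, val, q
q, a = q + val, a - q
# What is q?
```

Trace (tracking q):
q, a, val = (13, 18, 23)  # -> q = 13, a = 18, val = 23
q, a, val = (a, val, q)  # -> q = 18, a = 23, val = 13
q, a = (q + val, a - q)  # -> q = 31, a = 5

Answer: 31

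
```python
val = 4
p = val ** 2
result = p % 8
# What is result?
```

Trace (tracking result):
val = 4  # -> val = 4
p = val ** 2  # -> p = 16
result = p % 8  # -> result = 0

Answer: 0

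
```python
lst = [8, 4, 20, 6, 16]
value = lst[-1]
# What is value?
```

Trace (tracking value):
lst = [8, 4, 20, 6, 16]  # -> lst = [8, 4, 20, 6, 16]
value = lst[-1]  # -> value = 16

Answer: 16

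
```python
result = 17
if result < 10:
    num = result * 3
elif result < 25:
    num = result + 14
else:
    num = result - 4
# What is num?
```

Answer: 31

Derivation:
Trace (tracking num):
result = 17  # -> result = 17
if result < 10:  # condition is False
elif result < 25:  # condition is True
    num = result + 14  # -> num = 31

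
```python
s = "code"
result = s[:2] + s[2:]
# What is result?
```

Answer: 'code'

Derivation:
Trace (tracking result):
s = 'code'  # -> s = 'code'
result = s[:2] + s[2:]  # -> result = 'code'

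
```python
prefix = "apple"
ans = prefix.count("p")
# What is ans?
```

Answer: 2

Derivation:
Trace (tracking ans):
prefix = 'apple'  # -> prefix = 'apple'
ans = prefix.count('p')  # -> ans = 2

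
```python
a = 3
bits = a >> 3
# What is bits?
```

Trace (tracking bits):
a = 3  # -> a = 3
bits = a >> 3  # -> bits = 0

Answer: 0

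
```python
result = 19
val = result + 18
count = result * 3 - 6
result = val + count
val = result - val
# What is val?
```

Answer: 51

Derivation:
Trace (tracking val):
result = 19  # -> result = 19
val = result + 18  # -> val = 37
count = result * 3 - 6  # -> count = 51
result = val + count  # -> result = 88
val = result - val  # -> val = 51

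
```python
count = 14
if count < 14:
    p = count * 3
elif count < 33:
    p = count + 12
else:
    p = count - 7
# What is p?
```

Answer: 26

Derivation:
Trace (tracking p):
count = 14  # -> count = 14
if count < 14:  # condition is False
elif count < 33:  # condition is True
    p = count + 12  # -> p = 26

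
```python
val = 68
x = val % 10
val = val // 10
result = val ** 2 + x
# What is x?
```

Answer: 8

Derivation:
Trace (tracking x):
val = 68  # -> val = 68
x = val % 10  # -> x = 8
val = val // 10  # -> val = 6
result = val ** 2 + x  # -> result = 44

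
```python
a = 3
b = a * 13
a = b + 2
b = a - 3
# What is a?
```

Answer: 41

Derivation:
Trace (tracking a):
a = 3  # -> a = 3
b = a * 13  # -> b = 39
a = b + 2  # -> a = 41
b = a - 3  # -> b = 38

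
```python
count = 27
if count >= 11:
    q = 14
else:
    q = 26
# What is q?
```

Trace (tracking q):
count = 27  # -> count = 27
if count >= 11:  # condition is True
    q = 14  # -> q = 14

Answer: 14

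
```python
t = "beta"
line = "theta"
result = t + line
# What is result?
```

Answer: 'betatheta'

Derivation:
Trace (tracking result):
t = 'beta'  # -> t = 'beta'
line = 'theta'  # -> line = 'theta'
result = t + line  # -> result = 'betatheta'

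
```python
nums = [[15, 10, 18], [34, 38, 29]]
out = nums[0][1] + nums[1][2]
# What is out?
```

Trace (tracking out):
nums = [[15, 10, 18], [34, 38, 29]]  # -> nums = [[15, 10, 18], [34, 38, 29]]
out = nums[0][1] + nums[1][2]  # -> out = 39

Answer: 39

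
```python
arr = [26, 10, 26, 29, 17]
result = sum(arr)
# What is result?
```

Answer: 108

Derivation:
Trace (tracking result):
arr = [26, 10, 26, 29, 17]  # -> arr = [26, 10, 26, 29, 17]
result = sum(arr)  # -> result = 108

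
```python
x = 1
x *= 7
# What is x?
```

Trace (tracking x):
x = 1  # -> x = 1
x *= 7  # -> x = 7

Answer: 7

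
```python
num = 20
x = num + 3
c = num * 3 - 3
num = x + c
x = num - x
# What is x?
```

Trace (tracking x):
num = 20  # -> num = 20
x = num + 3  # -> x = 23
c = num * 3 - 3  # -> c = 57
num = x + c  # -> num = 80
x = num - x  # -> x = 57

Answer: 57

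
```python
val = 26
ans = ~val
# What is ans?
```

Trace (tracking ans):
val = 26  # -> val = 26
ans = ~val  # -> ans = -27

Answer: -27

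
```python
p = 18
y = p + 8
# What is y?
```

Answer: 26

Derivation:
Trace (tracking y):
p = 18  # -> p = 18
y = p + 8  # -> y = 26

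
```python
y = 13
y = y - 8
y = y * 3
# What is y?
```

Answer: 15

Derivation:
Trace (tracking y):
y = 13  # -> y = 13
y = y - 8  # -> y = 5
y = y * 3  # -> y = 15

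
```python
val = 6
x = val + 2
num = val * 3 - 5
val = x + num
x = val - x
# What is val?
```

Trace (tracking val):
val = 6  # -> val = 6
x = val + 2  # -> x = 8
num = val * 3 - 5  # -> num = 13
val = x + num  # -> val = 21
x = val - x  # -> x = 13

Answer: 21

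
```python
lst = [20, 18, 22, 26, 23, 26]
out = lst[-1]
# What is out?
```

Trace (tracking out):
lst = [20, 18, 22, 26, 23, 26]  # -> lst = [20, 18, 22, 26, 23, 26]
out = lst[-1]  # -> out = 26

Answer: 26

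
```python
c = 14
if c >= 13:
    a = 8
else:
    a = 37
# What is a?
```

Answer: 8

Derivation:
Trace (tracking a):
c = 14  # -> c = 14
if c >= 13:  # condition is True
    a = 8  # -> a = 8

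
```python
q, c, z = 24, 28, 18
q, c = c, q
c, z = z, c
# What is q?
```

Trace (tracking q):
q, c, z = (24, 28, 18)  # -> q = 24, c = 28, z = 18
q, c = (c, q)  # -> q = 28, c = 24
c, z = (z, c)  # -> c = 18, z = 24

Answer: 28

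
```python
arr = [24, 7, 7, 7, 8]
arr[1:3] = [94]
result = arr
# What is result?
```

Trace (tracking result):
arr = [24, 7, 7, 7, 8]  # -> arr = [24, 7, 7, 7, 8]
arr[1:3] = [94]  # -> arr = [24, 94, 7, 8]
result = arr  # -> result = [24, 94, 7, 8]

Answer: [24, 94, 7, 8]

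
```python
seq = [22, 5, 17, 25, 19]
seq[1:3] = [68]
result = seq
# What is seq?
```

Answer: [22, 68, 25, 19]

Derivation:
Trace (tracking seq):
seq = [22, 5, 17, 25, 19]  # -> seq = [22, 5, 17, 25, 19]
seq[1:3] = [68]  # -> seq = [22, 68, 25, 19]
result = seq  # -> result = [22, 68, 25, 19]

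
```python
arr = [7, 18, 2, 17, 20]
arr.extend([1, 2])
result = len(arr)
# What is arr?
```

Answer: [7, 18, 2, 17, 20, 1, 2]

Derivation:
Trace (tracking arr):
arr = [7, 18, 2, 17, 20]  # -> arr = [7, 18, 2, 17, 20]
arr.extend([1, 2])  # -> arr = [7, 18, 2, 17, 20, 1, 2]
result = len(arr)  # -> result = 7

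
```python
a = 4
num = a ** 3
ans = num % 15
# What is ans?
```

Trace (tracking ans):
a = 4  # -> a = 4
num = a ** 3  # -> num = 64
ans = num % 15  # -> ans = 4

Answer: 4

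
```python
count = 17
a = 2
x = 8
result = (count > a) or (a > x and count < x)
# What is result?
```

Trace (tracking result):
count = 17  # -> count = 17
a = 2  # -> a = 2
x = 8  # -> x = 8
result = count > a or (a > x and count < x)  # -> result = True

Answer: True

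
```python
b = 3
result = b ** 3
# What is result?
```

Trace (tracking result):
b = 3  # -> b = 3
result = b ** 3  # -> result = 27

Answer: 27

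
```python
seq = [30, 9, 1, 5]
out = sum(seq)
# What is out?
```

Answer: 45

Derivation:
Trace (tracking out):
seq = [30, 9, 1, 5]  # -> seq = [30, 9, 1, 5]
out = sum(seq)  # -> out = 45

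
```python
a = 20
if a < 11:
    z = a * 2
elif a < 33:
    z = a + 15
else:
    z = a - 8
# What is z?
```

Trace (tracking z):
a = 20  # -> a = 20
if a < 11:  # condition is False
elif a < 33:  # condition is True
    z = a + 15  # -> z = 35

Answer: 35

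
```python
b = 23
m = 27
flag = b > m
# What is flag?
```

Trace (tracking flag):
b = 23  # -> b = 23
m = 27  # -> m = 27
flag = b > m  # -> flag = False

Answer: False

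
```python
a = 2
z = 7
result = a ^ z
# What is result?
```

Answer: 5

Derivation:
Trace (tracking result):
a = 2  # -> a = 2
z = 7  # -> z = 7
result = a ^ z  # -> result = 5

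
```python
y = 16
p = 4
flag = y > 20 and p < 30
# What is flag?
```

Trace (tracking flag):
y = 16  # -> y = 16
p = 4  # -> p = 4
flag = y > 20 and p < 30  # -> flag = False

Answer: False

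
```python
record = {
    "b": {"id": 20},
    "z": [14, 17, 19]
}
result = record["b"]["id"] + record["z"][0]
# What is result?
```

Answer: 34

Derivation:
Trace (tracking result):
record = {'b': {'id': 20}, 'z': [14, 17, 19]}  # -> record = {'b': {'id': 20}, 'z': [14, 17, 19]}
result = record['b']['id'] + record['z'][0]  # -> result = 34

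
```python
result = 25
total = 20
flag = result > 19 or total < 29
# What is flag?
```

Answer: True

Derivation:
Trace (tracking flag):
result = 25  # -> result = 25
total = 20  # -> total = 20
flag = result > 19 or total < 29  # -> flag = True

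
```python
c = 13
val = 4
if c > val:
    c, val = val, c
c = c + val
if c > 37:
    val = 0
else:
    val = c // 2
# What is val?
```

Trace (tracking val):
c = 13  # -> c = 13
val = 4  # -> val = 4
if c > val:  # condition is True
    c, val = (val, c)  # -> c = 4, val = 13
c = c + val  # -> c = 17
if c > 37:  # condition is False
else:
    val = c // 2  # -> val = 8

Answer: 8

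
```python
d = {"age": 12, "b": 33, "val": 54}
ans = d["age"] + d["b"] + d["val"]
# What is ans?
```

Trace (tracking ans):
d = {'age': 12, 'b': 33, 'val': 54}  # -> d = {'age': 12, 'b': 33, 'val': 54}
ans = d['age'] + d['b'] + d['val']  # -> ans = 99

Answer: 99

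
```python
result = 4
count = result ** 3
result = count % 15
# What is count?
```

Answer: 64

Derivation:
Trace (tracking count):
result = 4  # -> result = 4
count = result ** 3  # -> count = 64
result = count % 15  # -> result = 4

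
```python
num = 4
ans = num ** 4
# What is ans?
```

Answer: 256

Derivation:
Trace (tracking ans):
num = 4  # -> num = 4
ans = num ** 4  # -> ans = 256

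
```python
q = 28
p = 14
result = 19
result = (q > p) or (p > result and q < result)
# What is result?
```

Answer: True

Derivation:
Trace (tracking result):
q = 28  # -> q = 28
p = 14  # -> p = 14
result = 19  # -> result = 19
result = q > p or (p > result and q < result)  # -> result = True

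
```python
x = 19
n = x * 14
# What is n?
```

Answer: 266

Derivation:
Trace (tracking n):
x = 19  # -> x = 19
n = x * 14  # -> n = 266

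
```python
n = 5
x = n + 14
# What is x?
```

Answer: 19

Derivation:
Trace (tracking x):
n = 5  # -> n = 5
x = n + 14  # -> x = 19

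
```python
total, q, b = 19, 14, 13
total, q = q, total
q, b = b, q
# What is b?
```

Answer: 19

Derivation:
Trace (tracking b):
total, q, b = (19, 14, 13)  # -> total = 19, q = 14, b = 13
total, q = (q, total)  # -> total = 14, q = 19
q, b = (b, q)  # -> q = 13, b = 19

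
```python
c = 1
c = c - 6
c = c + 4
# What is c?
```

Trace (tracking c):
c = 1  # -> c = 1
c = c - 6  # -> c = -5
c = c + 4  # -> c = -1

Answer: -1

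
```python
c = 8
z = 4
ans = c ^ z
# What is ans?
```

Answer: 12

Derivation:
Trace (tracking ans):
c = 8  # -> c = 8
z = 4  # -> z = 4
ans = c ^ z  # -> ans = 12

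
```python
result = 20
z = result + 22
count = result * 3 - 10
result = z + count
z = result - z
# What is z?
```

Trace (tracking z):
result = 20  # -> result = 20
z = result + 22  # -> z = 42
count = result * 3 - 10  # -> count = 50
result = z + count  # -> result = 92
z = result - z  # -> z = 50

Answer: 50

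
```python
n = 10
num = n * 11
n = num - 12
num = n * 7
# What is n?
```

Answer: 98

Derivation:
Trace (tracking n):
n = 10  # -> n = 10
num = n * 11  # -> num = 110
n = num - 12  # -> n = 98
num = n * 7  # -> num = 686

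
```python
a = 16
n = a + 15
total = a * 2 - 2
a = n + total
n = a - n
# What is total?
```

Trace (tracking total):
a = 16  # -> a = 16
n = a + 15  # -> n = 31
total = a * 2 - 2  # -> total = 30
a = n + total  # -> a = 61
n = a - n  # -> n = 30

Answer: 30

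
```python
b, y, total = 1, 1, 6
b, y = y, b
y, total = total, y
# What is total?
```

Trace (tracking total):
b, y, total = (1, 1, 6)  # -> b = 1, y = 1, total = 6
b, y = (y, b)  # -> b = 1, y = 1
y, total = (total, y)  # -> y = 6, total = 1

Answer: 1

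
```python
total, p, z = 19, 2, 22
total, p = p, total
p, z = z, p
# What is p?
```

Trace (tracking p):
total, p, z = (19, 2, 22)  # -> total = 19, p = 2, z = 22
total, p = (p, total)  # -> total = 2, p = 19
p, z = (z, p)  # -> p = 22, z = 19

Answer: 22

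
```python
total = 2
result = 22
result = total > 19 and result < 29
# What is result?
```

Answer: False

Derivation:
Trace (tracking result):
total = 2  # -> total = 2
result = 22  # -> result = 22
result = total > 19 and result < 29  # -> result = False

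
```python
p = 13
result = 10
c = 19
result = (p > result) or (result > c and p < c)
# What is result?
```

Trace (tracking result):
p = 13  # -> p = 13
result = 10  # -> result = 10
c = 19  # -> c = 19
result = p > result or (result > c and p < c)  # -> result = True

Answer: True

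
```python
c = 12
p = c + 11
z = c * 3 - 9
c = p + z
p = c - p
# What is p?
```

Trace (tracking p):
c = 12  # -> c = 12
p = c + 11  # -> p = 23
z = c * 3 - 9  # -> z = 27
c = p + z  # -> c = 50
p = c - p  # -> p = 27

Answer: 27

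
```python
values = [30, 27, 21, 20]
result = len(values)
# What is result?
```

Trace (tracking result):
values = [30, 27, 21, 20]  # -> values = [30, 27, 21, 20]
result = len(values)  # -> result = 4

Answer: 4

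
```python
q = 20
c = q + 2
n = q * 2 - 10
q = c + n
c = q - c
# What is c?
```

Answer: 30

Derivation:
Trace (tracking c):
q = 20  # -> q = 20
c = q + 2  # -> c = 22
n = q * 2 - 10  # -> n = 30
q = c + n  # -> q = 52
c = q - c  # -> c = 30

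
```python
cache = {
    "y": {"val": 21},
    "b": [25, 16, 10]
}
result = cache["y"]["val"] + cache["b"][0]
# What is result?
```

Answer: 46

Derivation:
Trace (tracking result):
cache = {'y': {'val': 21}, 'b': [25, 16, 10]}  # -> cache = {'y': {'val': 21}, 'b': [25, 16, 10]}
result = cache['y']['val'] + cache['b'][0]  # -> result = 46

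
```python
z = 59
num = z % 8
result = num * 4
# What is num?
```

Trace (tracking num):
z = 59  # -> z = 59
num = z % 8  # -> num = 3
result = num * 4  # -> result = 12

Answer: 3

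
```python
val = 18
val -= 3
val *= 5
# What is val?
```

Answer: 75

Derivation:
Trace (tracking val):
val = 18  # -> val = 18
val -= 3  # -> val = 15
val *= 5  # -> val = 75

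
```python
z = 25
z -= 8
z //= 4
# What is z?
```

Trace (tracking z):
z = 25  # -> z = 25
z -= 8  # -> z = 17
z //= 4  # -> z = 4

Answer: 4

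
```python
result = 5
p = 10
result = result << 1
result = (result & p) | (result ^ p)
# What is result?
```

Answer: 10

Derivation:
Trace (tracking result):
result = 5  # -> result = 5
p = 10  # -> p = 10
result = result << 1  # -> result = 10
result = result & p | result ^ p  # -> result = 10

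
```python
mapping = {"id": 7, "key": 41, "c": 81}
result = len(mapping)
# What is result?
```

Trace (tracking result):
mapping = {'id': 7, 'key': 41, 'c': 81}  # -> mapping = {'id': 7, 'key': 41, 'c': 81}
result = len(mapping)  # -> result = 3

Answer: 3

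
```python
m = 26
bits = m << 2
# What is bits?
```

Answer: 104

Derivation:
Trace (tracking bits):
m = 26  # -> m = 26
bits = m << 2  # -> bits = 104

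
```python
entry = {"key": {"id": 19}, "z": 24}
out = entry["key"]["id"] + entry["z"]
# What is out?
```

Answer: 43

Derivation:
Trace (tracking out):
entry = {'key': {'id': 19}, 'z': 24}  # -> entry = {'key': {'id': 19}, 'z': 24}
out = entry['key']['id'] + entry['z']  # -> out = 43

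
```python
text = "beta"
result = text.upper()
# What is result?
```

Trace (tracking result):
text = 'beta'  # -> text = 'beta'
result = text.upper()  # -> result = 'BETA'

Answer: 'BETA'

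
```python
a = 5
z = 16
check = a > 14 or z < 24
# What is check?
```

Answer: True

Derivation:
Trace (tracking check):
a = 5  # -> a = 5
z = 16  # -> z = 16
check = a > 14 or z < 24  # -> check = True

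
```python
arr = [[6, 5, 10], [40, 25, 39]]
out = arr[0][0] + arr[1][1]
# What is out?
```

Trace (tracking out):
arr = [[6, 5, 10], [40, 25, 39]]  # -> arr = [[6, 5, 10], [40, 25, 39]]
out = arr[0][0] + arr[1][1]  # -> out = 31

Answer: 31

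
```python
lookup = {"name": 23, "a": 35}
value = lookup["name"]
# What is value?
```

Trace (tracking value):
lookup = {'name': 23, 'a': 35}  # -> lookup = {'name': 23, 'a': 35}
value = lookup['name']  # -> value = 23

Answer: 23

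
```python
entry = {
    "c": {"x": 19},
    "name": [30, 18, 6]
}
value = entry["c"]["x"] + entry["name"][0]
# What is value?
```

Trace (tracking value):
entry = {'c': {'x': 19}, 'name': [30, 18, 6]}  # -> entry = {'c': {'x': 19}, 'name': [30, 18, 6]}
value = entry['c']['x'] + entry['name'][0]  # -> value = 49

Answer: 49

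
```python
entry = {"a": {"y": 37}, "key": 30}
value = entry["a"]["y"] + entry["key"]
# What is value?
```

Answer: 67

Derivation:
Trace (tracking value):
entry = {'a': {'y': 37}, 'key': 30}  # -> entry = {'a': {'y': 37}, 'key': 30}
value = entry['a']['y'] + entry['key']  # -> value = 67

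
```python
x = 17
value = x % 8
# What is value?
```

Trace (tracking value):
x = 17  # -> x = 17
value = x % 8  # -> value = 1

Answer: 1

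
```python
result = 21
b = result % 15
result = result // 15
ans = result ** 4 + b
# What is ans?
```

Answer: 7

Derivation:
Trace (tracking ans):
result = 21  # -> result = 21
b = result % 15  # -> b = 6
result = result // 15  # -> result = 1
ans = result ** 4 + b  # -> ans = 7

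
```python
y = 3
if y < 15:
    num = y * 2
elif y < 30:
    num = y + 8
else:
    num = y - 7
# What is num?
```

Answer: 6

Derivation:
Trace (tracking num):
y = 3  # -> y = 3
if y < 15:  # condition is True
    num = y * 2  # -> num = 6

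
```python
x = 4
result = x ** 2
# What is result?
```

Answer: 16

Derivation:
Trace (tracking result):
x = 4  # -> x = 4
result = x ** 2  # -> result = 16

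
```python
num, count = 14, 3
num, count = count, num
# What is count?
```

Trace (tracking count):
num, count = (14, 3)  # -> num = 14, count = 3
num, count = (count, num)  # -> num = 3, count = 14

Answer: 14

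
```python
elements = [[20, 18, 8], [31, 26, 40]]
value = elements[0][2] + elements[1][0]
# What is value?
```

Trace (tracking value):
elements = [[20, 18, 8], [31, 26, 40]]  # -> elements = [[20, 18, 8], [31, 26, 40]]
value = elements[0][2] + elements[1][0]  # -> value = 39

Answer: 39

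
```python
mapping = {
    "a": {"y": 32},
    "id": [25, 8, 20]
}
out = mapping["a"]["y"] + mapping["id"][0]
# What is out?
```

Answer: 57

Derivation:
Trace (tracking out):
mapping = {'a': {'y': 32}, 'id': [25, 8, 20]}  # -> mapping = {'a': {'y': 32}, 'id': [25, 8, 20]}
out = mapping['a']['y'] + mapping['id'][0]  # -> out = 57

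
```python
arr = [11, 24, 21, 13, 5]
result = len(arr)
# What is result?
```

Trace (tracking result):
arr = [11, 24, 21, 13, 5]  # -> arr = [11, 24, 21, 13, 5]
result = len(arr)  # -> result = 5

Answer: 5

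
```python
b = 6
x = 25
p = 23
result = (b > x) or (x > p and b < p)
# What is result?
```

Answer: True

Derivation:
Trace (tracking result):
b = 6  # -> b = 6
x = 25  # -> x = 25
p = 23  # -> p = 23
result = b > x or (x > p and b < p)  # -> result = True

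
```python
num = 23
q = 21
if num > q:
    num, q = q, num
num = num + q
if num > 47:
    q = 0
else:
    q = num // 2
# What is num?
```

Trace (tracking num):
num = 23  # -> num = 23
q = 21  # -> q = 21
if num > q:  # condition is True
    num, q = (q, num)  # -> num = 21, q = 23
num = num + q  # -> num = 44
if num > 47:  # condition is False
else:
    q = num // 2  # -> q = 22

Answer: 44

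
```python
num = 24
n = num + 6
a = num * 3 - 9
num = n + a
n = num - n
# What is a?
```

Answer: 63

Derivation:
Trace (tracking a):
num = 24  # -> num = 24
n = num + 6  # -> n = 30
a = num * 3 - 9  # -> a = 63
num = n + a  # -> num = 93
n = num - n  # -> n = 63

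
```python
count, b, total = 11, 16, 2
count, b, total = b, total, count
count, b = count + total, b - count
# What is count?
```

Answer: 27

Derivation:
Trace (tracking count):
count, b, total = (11, 16, 2)  # -> count = 11, b = 16, total = 2
count, b, total = (b, total, count)  # -> count = 16, b = 2, total = 11
count, b = (count + total, b - count)  # -> count = 27, b = -14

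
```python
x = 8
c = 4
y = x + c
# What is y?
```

Answer: 12

Derivation:
Trace (tracking y):
x = 8  # -> x = 8
c = 4  # -> c = 4
y = x + c  # -> y = 12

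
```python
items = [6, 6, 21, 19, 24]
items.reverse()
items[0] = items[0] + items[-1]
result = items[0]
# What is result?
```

Trace (tracking result):
items = [6, 6, 21, 19, 24]  # -> items = [6, 6, 21, 19, 24]
items.reverse()  # -> items = [24, 19, 21, 6, 6]
items[0] = items[0] + items[-1]  # -> items = [30, 19, 21, 6, 6]
result = items[0]  # -> result = 30

Answer: 30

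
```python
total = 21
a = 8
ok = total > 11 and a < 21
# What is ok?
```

Answer: True

Derivation:
Trace (tracking ok):
total = 21  # -> total = 21
a = 8  # -> a = 8
ok = total > 11 and a < 21  # -> ok = True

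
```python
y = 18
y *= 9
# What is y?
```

Answer: 162

Derivation:
Trace (tracking y):
y = 18  # -> y = 18
y *= 9  # -> y = 162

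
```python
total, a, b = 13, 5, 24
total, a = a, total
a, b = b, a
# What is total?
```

Trace (tracking total):
total, a, b = (13, 5, 24)  # -> total = 13, a = 5, b = 24
total, a = (a, total)  # -> total = 5, a = 13
a, b = (b, a)  # -> a = 24, b = 13

Answer: 5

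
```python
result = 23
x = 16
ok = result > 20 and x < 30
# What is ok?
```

Answer: True

Derivation:
Trace (tracking ok):
result = 23  # -> result = 23
x = 16  # -> x = 16
ok = result > 20 and x < 30  # -> ok = True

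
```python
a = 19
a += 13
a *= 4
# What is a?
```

Trace (tracking a):
a = 19  # -> a = 19
a += 13  # -> a = 32
a *= 4  # -> a = 128

Answer: 128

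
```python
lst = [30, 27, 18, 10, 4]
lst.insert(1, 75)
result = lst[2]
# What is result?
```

Trace (tracking result):
lst = [30, 27, 18, 10, 4]  # -> lst = [30, 27, 18, 10, 4]
lst.insert(1, 75)  # -> lst = [30, 75, 27, 18, 10, 4]
result = lst[2]  # -> result = 27

Answer: 27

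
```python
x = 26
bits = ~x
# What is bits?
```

Trace (tracking bits):
x = 26  # -> x = 26
bits = ~x  # -> bits = -27

Answer: -27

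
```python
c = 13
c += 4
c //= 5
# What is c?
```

Answer: 3

Derivation:
Trace (tracking c):
c = 13  # -> c = 13
c += 4  # -> c = 17
c //= 5  # -> c = 3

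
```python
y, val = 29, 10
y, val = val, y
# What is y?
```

Trace (tracking y):
y, val = (29, 10)  # -> y = 29, val = 10
y, val = (val, y)  # -> y = 10, val = 29

Answer: 10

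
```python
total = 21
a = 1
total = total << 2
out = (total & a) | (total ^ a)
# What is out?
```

Answer: 85

Derivation:
Trace (tracking out):
total = 21  # -> total = 21
a = 1  # -> a = 1
total = total << 2  # -> total = 84
out = total & a | total ^ a  # -> out = 85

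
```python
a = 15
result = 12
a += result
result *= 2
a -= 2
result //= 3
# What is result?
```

Trace (tracking result):
a = 15  # -> a = 15
result = 12  # -> result = 12
a += result  # -> a = 27
result *= 2  # -> result = 24
a -= 2  # -> a = 25
result //= 3  # -> result = 8

Answer: 8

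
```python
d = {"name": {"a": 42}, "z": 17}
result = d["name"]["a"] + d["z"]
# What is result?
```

Answer: 59

Derivation:
Trace (tracking result):
d = {'name': {'a': 42}, 'z': 17}  # -> d = {'name': {'a': 42}, 'z': 17}
result = d['name']['a'] + d['z']  # -> result = 59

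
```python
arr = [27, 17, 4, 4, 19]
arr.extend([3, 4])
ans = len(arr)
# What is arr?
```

Trace (tracking arr):
arr = [27, 17, 4, 4, 19]  # -> arr = [27, 17, 4, 4, 19]
arr.extend([3, 4])  # -> arr = [27, 17, 4, 4, 19, 3, 4]
ans = len(arr)  # -> ans = 7

Answer: [27, 17, 4, 4, 19, 3, 4]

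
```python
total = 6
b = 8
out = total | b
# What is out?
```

Trace (tracking out):
total = 6  # -> total = 6
b = 8  # -> b = 8
out = total | b  # -> out = 14

Answer: 14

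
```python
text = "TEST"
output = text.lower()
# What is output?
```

Answer: 'test'

Derivation:
Trace (tracking output):
text = 'TEST'  # -> text = 'TEST'
output = text.lower()  # -> output = 'test'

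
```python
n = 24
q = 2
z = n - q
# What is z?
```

Trace (tracking z):
n = 24  # -> n = 24
q = 2  # -> q = 2
z = n - q  # -> z = 22

Answer: 22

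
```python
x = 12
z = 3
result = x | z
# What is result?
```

Answer: 15

Derivation:
Trace (tracking result):
x = 12  # -> x = 12
z = 3  # -> z = 3
result = x | z  # -> result = 15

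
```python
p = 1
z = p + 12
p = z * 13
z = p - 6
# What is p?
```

Trace (tracking p):
p = 1  # -> p = 1
z = p + 12  # -> z = 13
p = z * 13  # -> p = 169
z = p - 6  # -> z = 163

Answer: 169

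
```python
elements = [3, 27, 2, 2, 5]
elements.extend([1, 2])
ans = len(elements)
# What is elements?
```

Answer: [3, 27, 2, 2, 5, 1, 2]

Derivation:
Trace (tracking elements):
elements = [3, 27, 2, 2, 5]  # -> elements = [3, 27, 2, 2, 5]
elements.extend([1, 2])  # -> elements = [3, 27, 2, 2, 5, 1, 2]
ans = len(elements)  # -> ans = 7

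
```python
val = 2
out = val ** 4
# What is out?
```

Trace (tracking out):
val = 2  # -> val = 2
out = val ** 4  # -> out = 16

Answer: 16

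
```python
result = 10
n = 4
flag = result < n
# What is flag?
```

Answer: False

Derivation:
Trace (tracking flag):
result = 10  # -> result = 10
n = 4  # -> n = 4
flag = result < n  # -> flag = False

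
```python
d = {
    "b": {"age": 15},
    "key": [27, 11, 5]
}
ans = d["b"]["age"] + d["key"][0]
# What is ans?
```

Answer: 42

Derivation:
Trace (tracking ans):
d = {'b': {'age': 15}, 'key': [27, 11, 5]}  # -> d = {'b': {'age': 15}, 'key': [27, 11, 5]}
ans = d['b']['age'] + d['key'][0]  # -> ans = 42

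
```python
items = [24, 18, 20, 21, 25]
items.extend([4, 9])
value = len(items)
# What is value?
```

Answer: 7

Derivation:
Trace (tracking value):
items = [24, 18, 20, 21, 25]  # -> items = [24, 18, 20, 21, 25]
items.extend([4, 9])  # -> items = [24, 18, 20, 21, 25, 4, 9]
value = len(items)  # -> value = 7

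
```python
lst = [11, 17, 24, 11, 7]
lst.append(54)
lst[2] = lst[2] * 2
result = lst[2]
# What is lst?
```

Trace (tracking lst):
lst = [11, 17, 24, 11, 7]  # -> lst = [11, 17, 24, 11, 7]
lst.append(54)  # -> lst = [11, 17, 24, 11, 7, 54]
lst[2] = lst[2] * 2  # -> lst = [11, 17, 48, 11, 7, 54]
result = lst[2]  # -> result = 48

Answer: [11, 17, 48, 11, 7, 54]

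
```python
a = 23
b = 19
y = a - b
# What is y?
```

Trace (tracking y):
a = 23  # -> a = 23
b = 19  # -> b = 19
y = a - b  # -> y = 4

Answer: 4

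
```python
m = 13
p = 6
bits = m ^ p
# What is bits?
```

Answer: 11

Derivation:
Trace (tracking bits):
m = 13  # -> m = 13
p = 6  # -> p = 6
bits = m ^ p  # -> bits = 11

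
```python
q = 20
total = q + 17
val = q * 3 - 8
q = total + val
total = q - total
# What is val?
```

Trace (tracking val):
q = 20  # -> q = 20
total = q + 17  # -> total = 37
val = q * 3 - 8  # -> val = 52
q = total + val  # -> q = 89
total = q - total  # -> total = 52

Answer: 52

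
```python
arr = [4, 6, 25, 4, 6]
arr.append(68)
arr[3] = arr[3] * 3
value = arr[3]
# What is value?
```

Answer: 12

Derivation:
Trace (tracking value):
arr = [4, 6, 25, 4, 6]  # -> arr = [4, 6, 25, 4, 6]
arr.append(68)  # -> arr = [4, 6, 25, 4, 6, 68]
arr[3] = arr[3] * 3  # -> arr = [4, 6, 25, 12, 6, 68]
value = arr[3]  # -> value = 12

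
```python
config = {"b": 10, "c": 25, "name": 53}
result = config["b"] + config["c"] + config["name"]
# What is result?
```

Trace (tracking result):
config = {'b': 10, 'c': 25, 'name': 53}  # -> config = {'b': 10, 'c': 25, 'name': 53}
result = config['b'] + config['c'] + config['name']  # -> result = 88

Answer: 88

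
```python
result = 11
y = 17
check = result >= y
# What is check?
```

Trace (tracking check):
result = 11  # -> result = 11
y = 17  # -> y = 17
check = result >= y  # -> check = False

Answer: False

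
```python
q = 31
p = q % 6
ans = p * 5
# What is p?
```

Trace (tracking p):
q = 31  # -> q = 31
p = q % 6  # -> p = 1
ans = p * 5  # -> ans = 5

Answer: 1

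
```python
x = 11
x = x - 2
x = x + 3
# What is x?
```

Answer: 12

Derivation:
Trace (tracking x):
x = 11  # -> x = 11
x = x - 2  # -> x = 9
x = x + 3  # -> x = 12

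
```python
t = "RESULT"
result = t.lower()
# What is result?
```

Trace (tracking result):
t = 'RESULT'  # -> t = 'RESULT'
result = t.lower()  # -> result = 'result'

Answer: 'result'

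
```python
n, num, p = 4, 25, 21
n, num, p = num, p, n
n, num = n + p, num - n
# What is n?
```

Trace (tracking n):
n, num, p = (4, 25, 21)  # -> n = 4, num = 25, p = 21
n, num, p = (num, p, n)  # -> n = 25, num = 21, p = 4
n, num = (n + p, num - n)  # -> n = 29, num = -4

Answer: 29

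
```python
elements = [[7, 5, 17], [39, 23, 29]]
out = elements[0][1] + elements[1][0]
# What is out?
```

Answer: 44

Derivation:
Trace (tracking out):
elements = [[7, 5, 17], [39, 23, 29]]  # -> elements = [[7, 5, 17], [39, 23, 29]]
out = elements[0][1] + elements[1][0]  # -> out = 44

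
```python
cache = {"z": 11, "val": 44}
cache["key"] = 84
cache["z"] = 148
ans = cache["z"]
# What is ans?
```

Trace (tracking ans):
cache = {'z': 11, 'val': 44}  # -> cache = {'z': 11, 'val': 44}
cache['key'] = 84  # -> cache = {'z': 11, 'val': 44, 'key': 84}
cache['z'] = 148  # -> cache = {'z': 148, 'val': 44, 'key': 84}
ans = cache['z']  # -> ans = 148

Answer: 148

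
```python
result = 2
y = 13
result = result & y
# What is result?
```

Trace (tracking result):
result = 2  # -> result = 2
y = 13  # -> y = 13
result = result & y  # -> result = 0

Answer: 0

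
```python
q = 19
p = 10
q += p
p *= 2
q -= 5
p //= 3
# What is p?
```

Answer: 6

Derivation:
Trace (tracking p):
q = 19  # -> q = 19
p = 10  # -> p = 10
q += p  # -> q = 29
p *= 2  # -> p = 20
q -= 5  # -> q = 24
p //= 3  # -> p = 6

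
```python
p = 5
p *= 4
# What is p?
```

Answer: 20

Derivation:
Trace (tracking p):
p = 5  # -> p = 5
p *= 4  # -> p = 20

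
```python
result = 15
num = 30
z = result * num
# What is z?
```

Trace (tracking z):
result = 15  # -> result = 15
num = 30  # -> num = 30
z = result * num  # -> z = 450

Answer: 450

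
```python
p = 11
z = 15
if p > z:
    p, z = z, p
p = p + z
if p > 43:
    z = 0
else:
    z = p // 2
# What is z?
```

Answer: 13

Derivation:
Trace (tracking z):
p = 11  # -> p = 11
z = 15  # -> z = 15
if p > z:  # condition is False
p = p + z  # -> p = 26
if p > 43:  # condition is False
else:
    z = p // 2  # -> z = 13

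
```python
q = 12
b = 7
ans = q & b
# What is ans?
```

Answer: 4

Derivation:
Trace (tracking ans):
q = 12  # -> q = 12
b = 7  # -> b = 7
ans = q & b  # -> ans = 4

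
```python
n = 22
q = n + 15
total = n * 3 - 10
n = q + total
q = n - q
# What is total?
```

Trace (tracking total):
n = 22  # -> n = 22
q = n + 15  # -> q = 37
total = n * 3 - 10  # -> total = 56
n = q + total  # -> n = 93
q = n - q  # -> q = 56

Answer: 56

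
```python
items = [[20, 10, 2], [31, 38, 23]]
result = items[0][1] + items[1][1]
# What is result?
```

Trace (tracking result):
items = [[20, 10, 2], [31, 38, 23]]  # -> items = [[20, 10, 2], [31, 38, 23]]
result = items[0][1] + items[1][1]  # -> result = 48

Answer: 48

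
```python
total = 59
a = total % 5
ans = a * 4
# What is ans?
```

Answer: 16

Derivation:
Trace (tracking ans):
total = 59  # -> total = 59
a = total % 5  # -> a = 4
ans = a * 4  # -> ans = 16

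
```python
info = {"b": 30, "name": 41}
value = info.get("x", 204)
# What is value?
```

Answer: 204

Derivation:
Trace (tracking value):
info = {'b': 30, 'name': 41}  # -> info = {'b': 30, 'name': 41}
value = info.get('x', 204)  # -> value = 204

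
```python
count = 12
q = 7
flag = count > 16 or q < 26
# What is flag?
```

Answer: True

Derivation:
Trace (tracking flag):
count = 12  # -> count = 12
q = 7  # -> q = 7
flag = count > 16 or q < 26  # -> flag = True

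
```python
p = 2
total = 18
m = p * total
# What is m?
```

Answer: 36

Derivation:
Trace (tracking m):
p = 2  # -> p = 2
total = 18  # -> total = 18
m = p * total  # -> m = 36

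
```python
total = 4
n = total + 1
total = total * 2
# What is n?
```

Trace (tracking n):
total = 4  # -> total = 4
n = total + 1  # -> n = 5
total = total * 2  # -> total = 8

Answer: 5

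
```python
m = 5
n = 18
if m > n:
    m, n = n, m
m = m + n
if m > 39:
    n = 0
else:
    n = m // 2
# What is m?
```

Trace (tracking m):
m = 5  # -> m = 5
n = 18  # -> n = 18
if m > n:  # condition is False
m = m + n  # -> m = 23
if m > 39:  # condition is False
else:
    n = m // 2  # -> n = 11

Answer: 23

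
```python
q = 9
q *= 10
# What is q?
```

Answer: 90

Derivation:
Trace (tracking q):
q = 9  # -> q = 9
q *= 10  # -> q = 90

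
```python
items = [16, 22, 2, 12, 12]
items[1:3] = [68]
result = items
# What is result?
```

Trace (tracking result):
items = [16, 22, 2, 12, 12]  # -> items = [16, 22, 2, 12, 12]
items[1:3] = [68]  # -> items = [16, 68, 12, 12]
result = items  # -> result = [16, 68, 12, 12]

Answer: [16, 68, 12, 12]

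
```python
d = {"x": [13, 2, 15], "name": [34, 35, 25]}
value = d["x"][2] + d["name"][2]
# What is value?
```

Trace (tracking value):
d = {'x': [13, 2, 15], 'name': [34, 35, 25]}  # -> d = {'x': [13, 2, 15], 'name': [34, 35, 25]}
value = d['x'][2] + d['name'][2]  # -> value = 40

Answer: 40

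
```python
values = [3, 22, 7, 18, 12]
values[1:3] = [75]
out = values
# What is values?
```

Answer: [3, 75, 18, 12]

Derivation:
Trace (tracking values):
values = [3, 22, 7, 18, 12]  # -> values = [3, 22, 7, 18, 12]
values[1:3] = [75]  # -> values = [3, 75, 18, 12]
out = values  # -> out = [3, 75, 18, 12]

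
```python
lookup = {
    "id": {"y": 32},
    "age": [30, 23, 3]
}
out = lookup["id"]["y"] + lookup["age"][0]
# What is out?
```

Answer: 62

Derivation:
Trace (tracking out):
lookup = {'id': {'y': 32}, 'age': [30, 23, 3]}  # -> lookup = {'id': {'y': 32}, 'age': [30, 23, 3]}
out = lookup['id']['y'] + lookup['age'][0]  # -> out = 62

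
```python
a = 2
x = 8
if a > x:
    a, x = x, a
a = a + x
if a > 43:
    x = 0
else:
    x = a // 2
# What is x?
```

Trace (tracking x):
a = 2  # -> a = 2
x = 8  # -> x = 8
if a > x:  # condition is False
a = a + x  # -> a = 10
if a > 43:  # condition is False
else:
    x = a // 2  # -> x = 5

Answer: 5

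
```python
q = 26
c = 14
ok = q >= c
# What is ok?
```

Answer: True

Derivation:
Trace (tracking ok):
q = 26  # -> q = 26
c = 14  # -> c = 14
ok = q >= c  # -> ok = True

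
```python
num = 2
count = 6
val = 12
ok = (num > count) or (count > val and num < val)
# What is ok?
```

Trace (tracking ok):
num = 2  # -> num = 2
count = 6  # -> count = 6
val = 12  # -> val = 12
ok = num > count or (count > val and num < val)  # -> ok = False

Answer: False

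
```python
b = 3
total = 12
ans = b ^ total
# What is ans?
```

Answer: 15

Derivation:
Trace (tracking ans):
b = 3  # -> b = 3
total = 12  # -> total = 12
ans = b ^ total  # -> ans = 15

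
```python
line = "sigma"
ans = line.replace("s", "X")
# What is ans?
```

Answer: 'Xigma'

Derivation:
Trace (tracking ans):
line = 'sigma'  # -> line = 'sigma'
ans = line.replace('s', 'X')  # -> ans = 'Xigma'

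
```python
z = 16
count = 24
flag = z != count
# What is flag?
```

Trace (tracking flag):
z = 16  # -> z = 16
count = 24  # -> count = 24
flag = z != count  # -> flag = True

Answer: True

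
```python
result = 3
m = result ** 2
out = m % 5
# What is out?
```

Answer: 4

Derivation:
Trace (tracking out):
result = 3  # -> result = 3
m = result ** 2  # -> m = 9
out = m % 5  # -> out = 4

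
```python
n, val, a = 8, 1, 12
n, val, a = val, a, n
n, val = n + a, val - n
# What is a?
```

Trace (tracking a):
n, val, a = (8, 1, 12)  # -> n = 8, val = 1, a = 12
n, val, a = (val, a, n)  # -> n = 1, val = 12, a = 8
n, val = (n + a, val - n)  # -> n = 9, val = 11

Answer: 8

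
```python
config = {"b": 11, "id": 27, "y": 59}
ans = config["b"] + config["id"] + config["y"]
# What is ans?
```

Trace (tracking ans):
config = {'b': 11, 'id': 27, 'y': 59}  # -> config = {'b': 11, 'id': 27, 'y': 59}
ans = config['b'] + config['id'] + config['y']  # -> ans = 97

Answer: 97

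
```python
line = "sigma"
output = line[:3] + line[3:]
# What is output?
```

Answer: 'sigma'

Derivation:
Trace (tracking output):
line = 'sigma'  # -> line = 'sigma'
output = line[:3] + line[3:]  # -> output = 'sigma'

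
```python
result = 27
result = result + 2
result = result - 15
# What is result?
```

Trace (tracking result):
result = 27  # -> result = 27
result = result + 2  # -> result = 29
result = result - 15  # -> result = 14

Answer: 14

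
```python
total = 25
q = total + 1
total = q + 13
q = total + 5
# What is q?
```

Trace (tracking q):
total = 25  # -> total = 25
q = total + 1  # -> q = 26
total = q + 13  # -> total = 39
q = total + 5  # -> q = 44

Answer: 44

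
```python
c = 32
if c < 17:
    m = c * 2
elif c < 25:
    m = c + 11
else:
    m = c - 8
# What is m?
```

Answer: 24

Derivation:
Trace (tracking m):
c = 32  # -> c = 32
if c < 17:  # condition is False
elif c < 25:  # condition is False
else:
    m = c - 8  # -> m = 24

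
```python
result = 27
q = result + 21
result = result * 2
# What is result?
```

Answer: 54

Derivation:
Trace (tracking result):
result = 27  # -> result = 27
q = result + 21  # -> q = 48
result = result * 2  # -> result = 54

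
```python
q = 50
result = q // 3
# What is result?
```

Trace (tracking result):
q = 50  # -> q = 50
result = q // 3  # -> result = 16

Answer: 16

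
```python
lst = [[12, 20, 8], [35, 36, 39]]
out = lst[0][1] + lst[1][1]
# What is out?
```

Answer: 56

Derivation:
Trace (tracking out):
lst = [[12, 20, 8], [35, 36, 39]]  # -> lst = [[12, 20, 8], [35, 36, 39]]
out = lst[0][1] + lst[1][1]  # -> out = 56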